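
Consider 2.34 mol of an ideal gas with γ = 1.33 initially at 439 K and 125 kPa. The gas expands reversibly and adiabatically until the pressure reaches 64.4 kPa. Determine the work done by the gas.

3930 J

V₁ = nRT₁/P₁ = 2.34×8.314×439/125 = 68.3 L.
Adiabatic: T₂/T₁ = (P₂/P₁)^((γ−1)/γ) ⇒ T₂ = 439×(0.515)^0.248 = 372 K; V₂ = 112 L.
ΔU = nCvΔT = 2.34×25.2×(372−439) = -3930 J.
Q = 0 for an adiabatic process, so W = −ΔU = 3930 J.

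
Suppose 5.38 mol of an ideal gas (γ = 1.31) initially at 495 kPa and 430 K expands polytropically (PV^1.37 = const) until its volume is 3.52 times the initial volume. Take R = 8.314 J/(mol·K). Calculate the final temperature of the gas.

270 K

V₁ = nRT₁/P₁ = 5.38×8.314×430/495 = 38.9 L.
Polytropic n=1.37: T₂ = T₁(V₁/V₂)^(n−1) = 430×(0.284)^0.37 = 270 K; P₂ = P₁(V₁/V₂)^n = 88.3 kPa.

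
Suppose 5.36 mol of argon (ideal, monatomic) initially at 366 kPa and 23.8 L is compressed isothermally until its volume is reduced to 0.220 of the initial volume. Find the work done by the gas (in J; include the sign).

T₁ = P₁V₁/(nR) = 366×23.8/(5.36×8.314) = 195 K.
Isothermal: T stays 195 K; PV = const ⇒ V₂ = 5.24 L, P₂ = 1660 kPa.
W = nRT ln(V₂/V₁) = 5.36×8.314×195×ln(0.220) = -13200 J.

-13200 J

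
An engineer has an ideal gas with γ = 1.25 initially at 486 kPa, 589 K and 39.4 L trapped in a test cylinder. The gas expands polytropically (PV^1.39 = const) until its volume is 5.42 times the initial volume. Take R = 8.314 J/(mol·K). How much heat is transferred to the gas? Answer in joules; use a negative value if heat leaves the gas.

-13300 J

n = P₁V₁/(RT₁) = 486×39.4/(8.314×589) = 3.91 mol.
Polytropic n=1.39: T₂ = T₁(V₁/V₂)^(n−1) = 589×(0.185)^0.39 = 305 K; P₂ = P₁(V₁/V₂)^n = 46.4 kPa.
W = (P₁V₁−P₂V₂)/(n−1) = (486×39.4−46.4×214)/0.39 = 23700 J.
ΔU = nCvΔT = 3.91×33.3×(305−589) = -37000 J.
Q = ΔU + W = -13300 J.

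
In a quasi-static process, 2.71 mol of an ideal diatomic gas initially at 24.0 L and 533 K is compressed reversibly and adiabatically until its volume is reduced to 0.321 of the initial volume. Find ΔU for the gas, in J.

17300 J

P₁ = nRT₁/V₁ = 2.71×8.314×533/24.0 = 500 kPa.
Adiabatic: TV^(γ−1) = const ⇒ T₂ = 533×(3.12)^0.400 = 840 K; PV^γ = const ⇒ P₂ = 2460 kPa.
For an ideal gas ΔU = nCvΔT with Cv = (5/2)R = 20.8 J/(mol·K).
ΔU = 2.71×20.8×(840−533) = 17300 J.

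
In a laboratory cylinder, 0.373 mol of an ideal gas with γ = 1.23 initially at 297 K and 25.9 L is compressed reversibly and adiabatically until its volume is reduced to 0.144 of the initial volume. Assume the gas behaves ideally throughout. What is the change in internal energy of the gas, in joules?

P₁ = nRT₁/V₁ = 0.373×8.314×297/25.9 = 35.6 kPa.
Adiabatic: TV^(γ−1) = const ⇒ T₂ = 297×(6.94)^0.230 = 464 K; PV^γ = const ⇒ P₂ = 386 kPa.
For an ideal gas ΔU = nCvΔT with Cv = R/(γ−1) = 36.1 J/(mol·K).
ΔU = 0.373×36.1×(464−297) = 2250 J.

2250 J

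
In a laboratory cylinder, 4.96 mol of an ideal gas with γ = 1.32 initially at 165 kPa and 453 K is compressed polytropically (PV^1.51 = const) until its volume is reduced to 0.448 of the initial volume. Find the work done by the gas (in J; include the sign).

-18500 J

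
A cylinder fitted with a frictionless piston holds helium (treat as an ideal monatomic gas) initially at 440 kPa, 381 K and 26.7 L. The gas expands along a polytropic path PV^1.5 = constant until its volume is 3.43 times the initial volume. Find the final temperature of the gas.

206 K

Polytropic n=1.5: T₂ = T₁(V₁/V₂)^(n−1) = 381×(0.292)^0.50 = 206 K; P₂ = P₁(V₁/V₂)^n = 69.3 kPa.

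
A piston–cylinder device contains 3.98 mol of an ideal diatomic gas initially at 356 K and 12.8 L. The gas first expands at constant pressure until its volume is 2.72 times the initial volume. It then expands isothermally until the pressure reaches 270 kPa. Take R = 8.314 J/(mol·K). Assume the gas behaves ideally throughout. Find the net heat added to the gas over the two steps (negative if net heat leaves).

P₁ = nRT₁/V₁ = 3.98×8.314×356/12.8 = 920 kPa.
Step 1 — Isobaric: P stays 920 kPa; V/T = const ⇒ T₂ = 968 K, V₂ = 34.8 L.
W = PΔV = 920×(34.8−12.8) kPa·L = 20300 J.
ΔU = nCvΔT = 3.98×20.8×(968−356) = 50700 J.
Q = ΔU + W = nCpΔT = 70900 J.
State after step 1: P = 920 kPa, V = 34.8 L, T = 968 K.
Step 2 — Isothermal: T stays 968 K; PV = const ⇒ V₂ = 119 L, P₂ = 270 kPa.
ΔU = 0 (ideal gas, T constant).
W = nRT ln(V₂/V₁) = 3.98×8.314×968×ln(3.41) = 39300 J.
Q = ΔU + W = 39300 J.
Net over both steps: W = 59600 J, Q = 110000 J, ΔU = 50700 J.

110000 J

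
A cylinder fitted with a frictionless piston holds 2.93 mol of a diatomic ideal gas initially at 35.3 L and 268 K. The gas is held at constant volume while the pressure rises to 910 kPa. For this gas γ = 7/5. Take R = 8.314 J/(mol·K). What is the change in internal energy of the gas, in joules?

64000 J

P₁ = nRT₁/V₁ = 2.93×8.314×268/35.3 = 185 kPa.
Isochoric: V stays 35.3 L; P/T = const ⇒ T₂ = 1320 K, P₂ = 910 kPa.
For an ideal gas ΔU = nCvΔT with Cv = (5/2)R = 20.8 J/(mol·K).
ΔU = 2.93×20.8×(1320−268) = 64000 J.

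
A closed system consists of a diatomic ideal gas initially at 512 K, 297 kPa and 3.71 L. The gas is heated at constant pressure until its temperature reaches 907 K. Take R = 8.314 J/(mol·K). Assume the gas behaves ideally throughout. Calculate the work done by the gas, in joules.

850 J

n = P₁V₁/(RT₁) = 297×3.71/(8.314×512) = 0.259 mol.
Isobaric: P stays 297 kPa; V/T = const ⇒ T₂ = 907 K, V₂ = 6.57 L.
W = PΔV = 297×(6.57−3.71) kPa·L = 850 J.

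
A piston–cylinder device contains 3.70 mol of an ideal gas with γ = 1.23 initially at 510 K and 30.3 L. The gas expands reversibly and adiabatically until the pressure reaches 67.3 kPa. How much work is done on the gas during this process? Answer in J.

-21600 J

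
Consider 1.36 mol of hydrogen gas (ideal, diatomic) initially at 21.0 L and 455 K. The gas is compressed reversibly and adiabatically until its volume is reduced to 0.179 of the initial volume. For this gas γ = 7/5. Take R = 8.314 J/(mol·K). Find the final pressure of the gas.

P₁ = nRT₁/V₁ = 1.36×8.314×455/21.0 = 245 kPa.
Adiabatic: TV^(γ−1) = const ⇒ T₂ = 455×(5.59)^0.400 = 905 K; PV^γ = const ⇒ P₂ = 2720 kPa.

2720 kPa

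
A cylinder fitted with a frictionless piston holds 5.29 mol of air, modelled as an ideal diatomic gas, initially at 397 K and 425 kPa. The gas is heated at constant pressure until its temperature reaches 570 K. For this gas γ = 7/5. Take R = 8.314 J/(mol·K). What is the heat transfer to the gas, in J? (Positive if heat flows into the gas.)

26600 J

V₁ = nRT₁/P₁ = 5.29×8.314×397/425 = 41.1 L.
Isobaric: P stays 425 kPa; V/T = const ⇒ T₂ = 570 K, V₂ = 59.0 L.
W = PΔV = 425×(59.0−41.1) kPa·L = 7610 J.
ΔU = nCvΔT = 5.29×20.8×(570−397) = 19000 J.
Q = ΔU + W = nCpΔT = 26600 J.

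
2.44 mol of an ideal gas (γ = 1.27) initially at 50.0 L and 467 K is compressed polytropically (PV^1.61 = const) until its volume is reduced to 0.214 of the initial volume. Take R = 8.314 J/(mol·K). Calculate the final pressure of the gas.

2270 kPa

P₁ = nRT₁/V₁ = 2.44×8.314×467/50.0 = 189 kPa.
Polytropic n=1.61: T₂ = T₁(V₁/V₂)^(n−1) = 467×(4.67)^0.61 = 1200 K; P₂ = P₁(V₁/V₂)^n = 2270 kPa.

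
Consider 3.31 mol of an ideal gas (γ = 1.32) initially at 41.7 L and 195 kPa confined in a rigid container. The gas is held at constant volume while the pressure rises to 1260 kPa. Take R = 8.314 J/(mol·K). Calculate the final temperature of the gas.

1910 K

T₁ = P₁V₁/(nR) = 195×41.7/(3.31×8.314) = 295 K.
Isochoric: V stays 41.7 L; P/T = const ⇒ T₂ = 1910 K, P₂ = 1260 kPa.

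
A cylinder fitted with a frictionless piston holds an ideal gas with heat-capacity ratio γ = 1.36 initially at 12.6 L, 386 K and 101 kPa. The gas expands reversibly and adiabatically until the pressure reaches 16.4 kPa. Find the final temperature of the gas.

239 K

Adiabatic: T₂/T₁ = (P₂/P₁)^((γ−1)/γ) ⇒ T₂ = 386×(0.162)^0.265 = 239 K; V₂ = 48.0 L.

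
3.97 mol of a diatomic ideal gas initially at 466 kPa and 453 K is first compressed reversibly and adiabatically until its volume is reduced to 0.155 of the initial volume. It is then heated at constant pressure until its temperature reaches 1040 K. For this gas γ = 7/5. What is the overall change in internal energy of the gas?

V₁ = nRT₁/P₁ = 3.97×8.314×453/466 = 32.1 L.
Step 1 — Adiabatic: TV^(γ−1) = const ⇒ T₂ = 453×(6.45)^0.400 = 955 K; PV^γ = const ⇒ P₂ = 6340 kPa.
ΔU = nCvΔT = 3.97×20.8×(955−453) = 41400 J.
Q = 0 for an adiabatic process, so W = −ΔU = -41400 J.
State after step 1: P = 6340 kPa, V = 4.97 L, T = 955 K.
Step 2 — Isobaric: P stays 6340 kPa; V/T = const ⇒ T₂ = 1040 K, V₂ = 5.42 L.
W = PΔV = 6340×(5.42−4.97) kPa·L = 2810 J.
ΔU = nCvΔT = 3.97×20.8×(1040−955) = 7020 J.
Q = ΔU + W = nCpΔT = 9830 J.
Net over both steps: W = -38600 J, Q = 9830 J, ΔU = 48400 J.

48400 J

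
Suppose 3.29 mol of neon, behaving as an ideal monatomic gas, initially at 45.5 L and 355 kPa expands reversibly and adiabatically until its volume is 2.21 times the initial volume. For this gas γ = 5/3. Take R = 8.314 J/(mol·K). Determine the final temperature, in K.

T₁ = P₁V₁/(nR) = 355×45.5/(3.29×8.314) = 591 K.
Adiabatic: TV^(γ−1) = const ⇒ T₂ = 591×(0.452)^0.667 = 348 K; PV^γ = const ⇒ P₂ = 94.7 kPa.

348 K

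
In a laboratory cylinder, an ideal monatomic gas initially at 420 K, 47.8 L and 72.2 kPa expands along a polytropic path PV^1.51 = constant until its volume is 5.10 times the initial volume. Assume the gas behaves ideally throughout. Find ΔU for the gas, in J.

-2920 J

n = P₁V₁/(RT₁) = 72.2×47.8/(8.314×420) = 0.988 mol.
Polytropic n=1.51: T₂ = T₁(V₁/V₂)^(n−1) = 420×(0.196)^0.51 = 183 K; P₂ = P₁(V₁/V₂)^n = 6.17 kPa.
For an ideal gas ΔU = nCvΔT with Cv = (3/2)R = 12.5 J/(mol·K).
ΔU = 0.988×12.5×(183−420) = -2920 J.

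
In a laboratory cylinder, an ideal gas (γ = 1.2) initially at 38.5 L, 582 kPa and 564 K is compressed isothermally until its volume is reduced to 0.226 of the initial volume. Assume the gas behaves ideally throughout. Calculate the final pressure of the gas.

Isothermal: T stays 564 K; PV = const ⇒ V₂ = 8.70 L, P₂ = 2580 kPa.

2580 kPa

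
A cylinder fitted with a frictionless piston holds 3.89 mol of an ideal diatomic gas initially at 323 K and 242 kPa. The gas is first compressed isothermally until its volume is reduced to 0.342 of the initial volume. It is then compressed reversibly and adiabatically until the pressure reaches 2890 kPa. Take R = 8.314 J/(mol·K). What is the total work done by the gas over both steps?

-24100 J

V₁ = nRT₁/P₁ = 3.89×8.314×323/242 = 43.2 L.
Step 1 — Isothermal: T stays 323 K; PV = const ⇒ V₂ = 14.8 L, P₂ = 708 kPa.
ΔU = 0 (ideal gas, T constant).
W = nRT ln(V₂/V₁) = 3.89×8.314×323×ln(0.342) = -11200 J.
Q = ΔU + W = -11200 J.
State after step 1: P = 708 kPa, V = 14.8 L, T = 323 K.
Step 2 — Adiabatic: T₂/T₁ = (P₂/P₁)^((γ−1)/γ) ⇒ T₂ = 323×(4.08)^0.286 = 483 K; V₂ = 5.40 L.
ΔU = nCvΔT = 3.89×20.8×(483−323) = 12900 J.
Q = 0 for an adiabatic process, so W = −ΔU = -12900 J.
Net over both steps: W = -24100 J, Q = -11200 J, ΔU = 12900 J.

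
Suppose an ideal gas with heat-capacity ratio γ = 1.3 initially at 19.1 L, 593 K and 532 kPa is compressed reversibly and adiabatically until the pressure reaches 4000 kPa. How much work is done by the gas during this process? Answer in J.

-20100 J

n = P₁V₁/(RT₁) = 532×19.1/(8.314×593) = 2.06 mol.
Adiabatic: T₂/T₁ = (P₂/P₁)^((γ−1)/γ) ⇒ T₂ = 593×(7.52)^0.231 = 945 K; V₂ = 4.05 L.
ΔU = nCvΔT = 2.06×27.7×(945−593) = 20100 J.
Q = 0 for an adiabatic process, so W = −ΔU = -20100 J.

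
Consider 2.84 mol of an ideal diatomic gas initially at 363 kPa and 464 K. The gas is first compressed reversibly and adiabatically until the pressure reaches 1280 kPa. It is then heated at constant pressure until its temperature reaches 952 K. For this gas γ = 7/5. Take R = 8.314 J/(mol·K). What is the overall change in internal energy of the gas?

V₁ = nRT₁/P₁ = 2.84×8.314×464/363 = 30.2 L.
Step 1 — Adiabatic: T₂/T₁ = (P₂/P₁)^((γ−1)/γ) ⇒ T₂ = 464×(3.53)^0.286 = 665 K; V₂ = 12.3 L.
ΔU = nCvΔT = 2.84×20.8×(665−464) = 11900 J.
Q = 0 for an adiabatic process, so W = −ΔU = -11900 J.
State after step 1: P = 1280 kPa, V = 12.3 L, T = 665 K.
Step 2 — Isobaric: P stays 1280 kPa; V/T = const ⇒ T₂ = 952 K, V₂ = 17.6 L.
W = PΔV = 1280×(17.6−12.3) kPa·L = 6770 J.
ΔU = nCvΔT = 2.84×20.8×(952−665) = 16900 J.
Q = ΔU + W = nCpΔT = 23700 J.
Net over both steps: W = -5100 J, Q = 23700 J, ΔU = 28800 J.

28800 J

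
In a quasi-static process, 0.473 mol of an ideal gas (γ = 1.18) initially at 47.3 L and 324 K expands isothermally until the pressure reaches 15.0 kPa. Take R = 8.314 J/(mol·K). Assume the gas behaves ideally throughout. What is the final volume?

P₁ = nRT₁/V₁ = 0.473×8.314×324/47.3 = 26.9 kPa.
Isothermal: T stays 324 K; PV = const ⇒ V₂ = 84.9 L, P₂ = 15.0 kPa.

84.9 L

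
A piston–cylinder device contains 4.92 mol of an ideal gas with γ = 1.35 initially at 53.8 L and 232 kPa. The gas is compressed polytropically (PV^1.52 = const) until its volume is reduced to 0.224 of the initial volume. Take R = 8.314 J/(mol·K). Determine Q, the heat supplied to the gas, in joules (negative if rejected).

T₁ = P₁V₁/(nR) = 232×53.8/(4.92×8.314) = 305 K.
Polytropic n=1.52: T₂ = T₁(V₁/V₂)^(n−1) = 305×(4.46)^0.52 = 664 K; P₂ = P₁(V₁/V₂)^n = 2250 kPa.
W = (P₁V₁−P₂V₂)/(n−1) = (232×53.8−2250×12.1)/0.52 = -28300 J.
ΔU = nCvΔT = 4.92×23.8×(664−305) = 42000 J.
Q = ΔU + W = 13700 J.

13700 J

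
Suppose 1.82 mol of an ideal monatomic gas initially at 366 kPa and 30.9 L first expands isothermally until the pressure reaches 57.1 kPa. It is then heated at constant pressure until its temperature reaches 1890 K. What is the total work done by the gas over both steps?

38300 J

T₁ = P₁V₁/(nR) = 366×30.9/(1.82×8.314) = 747 K.
Step 1 — Isothermal: T stays 747 K; PV = const ⇒ V₂ = 198 L, P₂ = 57.1 kPa.
ΔU = 0 (ideal gas, T constant).
W = nRT ln(V₂/V₁) = 1.82×8.314×747×ln(6.41) = 21000 J.
Q = ΔU + W = 21000 J.
State after step 1: P = 57.1 kPa, V = 198 L, T = 747 K.
Step 2 — Isobaric: P stays 57.1 kPa; V/T = const ⇒ T₂ = 1890 K, V₂ = 501 L.
W = PΔV = 57.1×(501−198) kPa·L = 17300 J.
ΔU = nCvΔT = 1.82×12.5×(1890−747) = 25900 J.
Q = ΔU + W = nCpΔT = 43200 J.
Net over both steps: W = 38300 J, Q = 64200 J, ΔU = 25900 J.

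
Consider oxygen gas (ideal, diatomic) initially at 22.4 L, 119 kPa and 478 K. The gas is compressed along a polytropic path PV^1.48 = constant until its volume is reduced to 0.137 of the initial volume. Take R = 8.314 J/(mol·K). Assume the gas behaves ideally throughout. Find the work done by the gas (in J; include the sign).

-8870 J

n = P₁V₁/(RT₁) = 119×22.4/(8.314×478) = 0.671 mol.
Polytropic n=1.48: T₂ = T₁(V₁/V₂)^(n−1) = 478×(7.30)^0.48 = 1240 K; P₂ = P₁(V₁/V₂)^n = 2260 kPa.
W = (P₁V₁−P₂V₂)/(n−1) = (119×22.4−2260×3.07)/0.48 = -8870 J.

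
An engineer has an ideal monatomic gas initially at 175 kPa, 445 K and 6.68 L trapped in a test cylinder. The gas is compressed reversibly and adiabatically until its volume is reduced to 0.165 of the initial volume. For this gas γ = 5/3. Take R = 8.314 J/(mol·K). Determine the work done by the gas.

n = P₁V₁/(RT₁) = 175×6.68/(8.314×445) = 0.316 mol.
Adiabatic: TV^(γ−1) = const ⇒ T₂ = 445×(6.06)^0.667 = 1480 K; PV^γ = const ⇒ P₂ = 3530 kPa.
ΔU = nCvΔT = 0.316×12.5×(1480−445) = 4080 J.
Q = 0 for an adiabatic process, so W = −ΔU = -4080 J.

-4080 J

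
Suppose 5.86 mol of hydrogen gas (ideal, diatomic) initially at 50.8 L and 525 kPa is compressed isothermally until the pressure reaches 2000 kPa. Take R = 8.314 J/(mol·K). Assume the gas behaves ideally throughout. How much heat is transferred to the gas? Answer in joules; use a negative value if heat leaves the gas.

-35700 J

T₁ = P₁V₁/(nR) = 525×50.8/(5.86×8.314) = 547 K.
Isothermal: T stays 547 K; PV = const ⇒ V₂ = 13.3 L, P₂ = 2000 kPa.
ΔU = 0 (ideal gas, T constant).
W = nRT ln(V₂/V₁) = 5.86×8.314×547×ln(0.263) = -35700 J.
Q = ΔU + W = -35700 J.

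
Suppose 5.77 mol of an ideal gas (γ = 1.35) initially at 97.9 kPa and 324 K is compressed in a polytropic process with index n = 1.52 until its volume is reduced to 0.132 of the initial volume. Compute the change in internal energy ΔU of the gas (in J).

V₁ = nRT₁/P₁ = 5.77×8.314×324/97.9 = 159 L.
Polytropic n=1.52: T₂ = T₁(V₁/V₂)^(n−1) = 324×(7.58)^0.52 = 929 K; P₂ = P₁(V₁/V₂)^n = 2130 kPa.
For an ideal gas ΔU = nCvΔT with Cv = R/(γ−1) = 23.8 J/(mol·K).
ΔU = 5.77×23.8×(929−324) = 82900 J.

82900 J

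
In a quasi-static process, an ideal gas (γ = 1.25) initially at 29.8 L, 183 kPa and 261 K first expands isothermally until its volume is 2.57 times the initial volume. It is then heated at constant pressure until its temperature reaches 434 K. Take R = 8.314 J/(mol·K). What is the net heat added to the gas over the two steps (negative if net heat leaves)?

23200 J

n = P₁V₁/(RT₁) = 183×29.8/(8.314×261) = 2.51 mol.
Step 1 — Isothermal: T stays 261 K; PV = const ⇒ V₂ = 76.6 L, P₂ = 71.2 kPa.
ΔU = 0 (ideal gas, T constant).
W = nRT ln(V₂/V₁) = 2.51×8.314×261×ln(2.57) = 5150 J.
Q = ΔU + W = 5150 J.
State after step 1: P = 71.2 kPa, V = 76.6 L, T = 261 K.
Step 2 — Isobaric: P stays 71.2 kPa; V/T = const ⇒ T₂ = 434 K, V₂ = 127 L.
W = PΔV = 71.2×(127−76.6) kPa·L = 3610 J.
ΔU = nCvΔT = 2.51×33.3×(434−261) = 14500 J.
Q = ΔU + W = nCpΔT = 18100 J.
Net over both steps: W = 8760 J, Q = 23200 J, ΔU = 14500 J.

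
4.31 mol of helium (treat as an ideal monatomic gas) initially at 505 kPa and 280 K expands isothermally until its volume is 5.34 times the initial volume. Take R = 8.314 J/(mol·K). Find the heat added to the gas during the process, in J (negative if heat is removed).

V₁ = nRT₁/P₁ = 4.31×8.314×280/505 = 19.9 L.
Isothermal: T stays 280 K; PV = const ⇒ V₂ = 106 L, P₂ = 94.6 kPa.
ΔU = 0 (ideal gas, T constant).
W = nRT ln(V₂/V₁) = 4.31×8.314×280×ln(5.34) = 16800 J.
Q = ΔU + W = 16800 J.

16800 J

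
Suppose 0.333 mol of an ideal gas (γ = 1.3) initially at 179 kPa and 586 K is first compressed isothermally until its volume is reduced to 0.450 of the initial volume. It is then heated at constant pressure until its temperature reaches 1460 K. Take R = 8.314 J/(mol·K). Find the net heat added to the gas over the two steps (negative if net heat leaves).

9190 J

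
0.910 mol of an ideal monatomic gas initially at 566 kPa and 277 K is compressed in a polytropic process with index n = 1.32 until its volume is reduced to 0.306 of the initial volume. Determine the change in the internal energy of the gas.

1450 J

V₁ = nRT₁/P₁ = 0.910×8.314×277/566 = 3.70 L.
Polytropic n=1.32: T₂ = T₁(V₁/V₂)^(n−1) = 277×(3.27)^0.32 = 405 K; P₂ = P₁(V₁/V₂)^n = 2700 kPa.
For an ideal gas ΔU = nCvΔT with Cv = (3/2)R = 12.5 J/(mol·K).
ΔU = 0.910×12.5×(405−277) = 1450 J.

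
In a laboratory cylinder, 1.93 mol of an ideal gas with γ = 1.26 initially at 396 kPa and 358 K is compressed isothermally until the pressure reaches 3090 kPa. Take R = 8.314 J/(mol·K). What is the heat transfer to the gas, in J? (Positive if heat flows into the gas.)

V₁ = nRT₁/P₁ = 1.93×8.314×358/396 = 14.5 L.
Isothermal: T stays 358 K; PV = const ⇒ V₂ = 1.86 L, P₂ = 3090 kPa.
ΔU = 0 (ideal gas, T constant).
W = nRT ln(V₂/V₁) = 1.93×8.314×358×ln(0.128) = -11800 J.
Q = ΔU + W = -11800 J.

-11800 J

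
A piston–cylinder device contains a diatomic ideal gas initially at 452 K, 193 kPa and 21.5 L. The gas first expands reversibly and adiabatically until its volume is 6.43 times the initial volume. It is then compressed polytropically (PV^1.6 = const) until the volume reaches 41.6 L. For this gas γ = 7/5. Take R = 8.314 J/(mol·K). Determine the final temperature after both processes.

441 K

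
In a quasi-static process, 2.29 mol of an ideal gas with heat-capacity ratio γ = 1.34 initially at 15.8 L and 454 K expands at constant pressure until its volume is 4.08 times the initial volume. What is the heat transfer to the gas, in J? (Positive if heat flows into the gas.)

105000 J

P₁ = nRT₁/V₁ = 2.29×8.314×454/15.8 = 547 kPa.
Isobaric: P stays 547 kPa; V/T = const ⇒ T₂ = 1850 K, V₂ = 64.5 L.
W = PΔV = 547×(64.5−15.8) kPa·L = 26600 J.
ΔU = nCvΔT = 2.29×24.5×(1850−454) = 78300 J.
Q = ΔU + W = nCpΔT = 105000 J.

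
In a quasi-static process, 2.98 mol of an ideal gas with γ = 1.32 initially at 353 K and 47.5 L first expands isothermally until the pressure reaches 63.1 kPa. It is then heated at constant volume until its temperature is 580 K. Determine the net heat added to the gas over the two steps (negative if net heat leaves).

P₁ = nRT₁/V₁ = 2.98×8.314×353/47.5 = 184 kPa.
Step 1 — Isothermal: T stays 353 K; PV = const ⇒ V₂ = 139 L, P₂ = 63.1 kPa.
ΔU = 0 (ideal gas, T constant).
W = nRT ln(V₂/V₁) = 2.98×8.314×353×ln(2.92) = 9370 J.
Q = ΔU + W = 9370 J.
State after step 1: P = 63.1 kPa, V = 139 L, T = 353 K.
Step 2 — Isochoric: V stays 139 L; P/T = const ⇒ T₂ = 580 K, P₂ = 104 kPa.
W = 0 (no volume change).
ΔU = nCvΔT = 2.98×26.0×(580−353) = 17600 J.
Q = ΔU = 17600 J.
Net over both steps: W = 9370 J, Q = 26900 J, ΔU = 17600 J.

26900 J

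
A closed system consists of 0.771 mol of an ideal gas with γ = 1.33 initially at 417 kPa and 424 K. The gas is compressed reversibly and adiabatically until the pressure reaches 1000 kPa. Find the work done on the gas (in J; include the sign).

2000 J

V₁ = nRT₁/P₁ = 0.771×8.314×424/417 = 6.52 L.
Adiabatic: T₂/T₁ = (P₂/P₁)^((γ−1)/γ) ⇒ T₂ = 424×(2.40)^0.248 = 527 K; V₂ = 3.38 L.
ΔU = nCvΔT = 0.771×25.2×(527−424) = 2000 J.
Q = 0 for an adiabatic process, so W = −ΔU = -2000 J.
Work done on the gas = −W_by = 2000 J.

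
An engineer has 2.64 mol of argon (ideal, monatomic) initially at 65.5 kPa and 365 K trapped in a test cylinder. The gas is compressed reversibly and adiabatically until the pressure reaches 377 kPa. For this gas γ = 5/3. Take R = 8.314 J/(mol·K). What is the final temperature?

735 K

V₁ = nRT₁/P₁ = 2.64×8.314×365/65.5 = 122 L.
Adiabatic: T₂/T₁ = (P₂/P₁)^((γ−1)/γ) ⇒ T₂ = 365×(5.76)^0.400 = 735 K; V₂ = 42.8 L.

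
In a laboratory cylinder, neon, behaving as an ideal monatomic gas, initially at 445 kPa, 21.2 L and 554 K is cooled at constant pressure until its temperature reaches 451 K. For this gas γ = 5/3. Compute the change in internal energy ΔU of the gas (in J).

n = P₁V₁/(RT₁) = 445×21.2/(8.314×554) = 2.05 mol.
Isobaric: P stays 445 kPa; V/T = const ⇒ T₂ = 451 K, V₂ = 17.3 L.
For an ideal gas ΔU = nCvΔT with Cv = (3/2)R = 12.5 J/(mol·K).
ΔU = 2.05×12.5×(451−554) = -2630 J.

-2630 J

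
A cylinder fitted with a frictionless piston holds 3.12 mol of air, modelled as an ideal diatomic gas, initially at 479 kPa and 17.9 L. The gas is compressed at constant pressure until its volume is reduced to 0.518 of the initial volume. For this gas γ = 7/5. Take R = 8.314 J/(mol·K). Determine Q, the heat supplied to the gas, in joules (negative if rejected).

-14500 J

T₁ = P₁V₁/(nR) = 479×17.9/(3.12×8.314) = 331 K.
Isobaric: P stays 479 kPa; V/T = const ⇒ T₂ = 171 K, V₂ = 9.27 L.
W = PΔV = 479×(9.27−17.9) kPa·L = -4130 J.
ΔU = nCvΔT = 3.12×20.8×(171−331) = -10300 J.
Q = ΔU + W = nCpΔT = -14500 J.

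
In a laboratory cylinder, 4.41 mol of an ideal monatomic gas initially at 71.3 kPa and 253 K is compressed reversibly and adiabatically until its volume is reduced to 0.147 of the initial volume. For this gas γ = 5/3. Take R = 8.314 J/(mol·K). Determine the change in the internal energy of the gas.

36000 J

V₁ = nRT₁/P₁ = 4.41×8.314×253/71.3 = 130 L.
Adiabatic: TV^(γ−1) = const ⇒ T₂ = 253×(6.80)^0.667 = 908 K; PV^γ = const ⇒ P₂ = 1740 kPa.
For an ideal gas ΔU = nCvΔT with Cv = (3/2)R = 12.5 J/(mol·K).
ΔU = 4.41×12.5×(908−253) = 36000 J.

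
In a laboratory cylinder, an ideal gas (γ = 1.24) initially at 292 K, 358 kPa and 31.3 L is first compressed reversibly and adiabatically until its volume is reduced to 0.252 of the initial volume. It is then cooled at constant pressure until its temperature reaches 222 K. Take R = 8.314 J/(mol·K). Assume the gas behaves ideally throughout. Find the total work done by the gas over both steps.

n = P₁V₁/(RT₁) = 358×31.3/(8.314×292) = 4.62 mol.
Step 1 — Adiabatic: TV^(γ−1) = const ⇒ T₂ = 292×(3.97)^0.240 = 406 K; PV^γ = const ⇒ P₂ = 1980 kPa.
ΔU = nCvΔT = 4.62×34.6×(406−292) = 18300 J.
Q = 0 for an adiabatic process, so W = −ΔU = -18300 J.
State after step 1: P = 1980 kPa, V = 7.89 L, T = 406 K.
Step 2 — Isobaric: P stays 1980 kPa; V/T = const ⇒ T₂ = 222 K, V₂ = 4.31 L.
W = PΔV = 1980×(4.31−7.89) kPa·L = -7080 J.
ΔU = nCvΔT = 4.62×34.6×(222−406) = -29500 J.
Q = ΔU + W = nCpΔT = -36600 J.
Net over both steps: W = -25400 J, Q = -36600 J, ΔU = -11200 J.

-25400 J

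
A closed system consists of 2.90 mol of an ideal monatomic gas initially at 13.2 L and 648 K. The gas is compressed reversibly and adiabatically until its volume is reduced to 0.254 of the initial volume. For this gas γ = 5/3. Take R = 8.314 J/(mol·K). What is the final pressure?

11600 kPa

P₁ = nRT₁/V₁ = 2.90×8.314×648/13.2 = 1180 kPa.
Adiabatic: TV^(γ−1) = const ⇒ T₂ = 648×(3.94)^0.667 = 1620 K; PV^γ = const ⇒ P₂ = 11600 kPa.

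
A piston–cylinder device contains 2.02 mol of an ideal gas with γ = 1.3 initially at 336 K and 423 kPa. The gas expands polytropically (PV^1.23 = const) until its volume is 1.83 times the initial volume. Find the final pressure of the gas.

201 kPa

V₁ = nRT₁/P₁ = 2.02×8.314×336/423 = 13.3 L.
Polytropic n=1.23: T₂ = T₁(V₁/V₂)^(n−1) = 336×(0.546)^0.23 = 292 K; P₂ = P₁(V₁/V₂)^n = 201 kPa.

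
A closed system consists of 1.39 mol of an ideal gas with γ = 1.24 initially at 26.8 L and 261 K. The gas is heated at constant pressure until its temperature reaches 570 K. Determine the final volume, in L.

P₁ = nRT₁/V₁ = 1.39×8.314×261/26.8 = 113 kPa.
Isobaric: P stays 113 kPa; V/T = const ⇒ T₂ = 570 K, V₂ = 58.5 L.

58.5 L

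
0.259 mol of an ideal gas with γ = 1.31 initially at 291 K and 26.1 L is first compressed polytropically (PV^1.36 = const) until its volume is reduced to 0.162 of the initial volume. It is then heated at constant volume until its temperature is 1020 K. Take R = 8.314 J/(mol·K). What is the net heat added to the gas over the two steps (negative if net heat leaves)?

P₁ = nRT₁/V₁ = 0.259×8.314×291/26.1 = 24.0 kPa.
Step 1 — Polytropic n=1.36: T₂ = T₁(V₁/V₂)^(n−1) = 291×(6.17)^0.36 = 560 K; P₂ = P₁(V₁/V₂)^n = 285 kPa.
W = (P₁V₁−P₂V₂)/(n−1) = (24.0×26.1−285×4.23)/0.36 = -1610 J.
ΔU = nCvΔT = 0.259×26.8×(560−291) = 1870 J.
Q = ΔU + W = 260 J.
State after step 1: P = 285 kPa, V = 4.23 L, T = 560 K.
Step 2 — Isochoric: V stays 4.23 L; P/T = const ⇒ T₂ = 1020 K, P₂ = 519 kPa.
W = 0 (no volume change).
ΔU = nCvΔT = 0.259×26.8×(1020−560) = 3190 J.
Q = ΔU = 3190 J.
Net over both steps: W = -1610 J, Q = 3450 J, ΔU = 5060 J.

3450 J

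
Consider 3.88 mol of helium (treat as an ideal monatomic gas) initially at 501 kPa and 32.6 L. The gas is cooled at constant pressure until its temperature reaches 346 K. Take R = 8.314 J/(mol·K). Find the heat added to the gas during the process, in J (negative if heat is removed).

-12900 J

T₁ = P₁V₁/(nR) = 501×32.6/(3.88×8.314) = 506 K.
Isobaric: P stays 501 kPa; V/T = const ⇒ T₂ = 346 K, V₂ = 22.3 L.
W = PΔV = 501×(22.3−32.6) kPa·L = -5170 J.
ΔU = nCvΔT = 3.88×12.5×(346−506) = -7760 J.
Q = ΔU + W = nCpΔT = -12900 J.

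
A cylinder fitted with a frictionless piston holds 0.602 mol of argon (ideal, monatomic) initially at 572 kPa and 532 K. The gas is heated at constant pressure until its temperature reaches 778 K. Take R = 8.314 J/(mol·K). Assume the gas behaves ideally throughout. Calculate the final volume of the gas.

6.81 L

V₁ = nRT₁/P₁ = 0.602×8.314×532/572 = 4.66 L.
Isobaric: P stays 572 kPa; V/T = const ⇒ T₂ = 778 K, V₂ = 6.81 L.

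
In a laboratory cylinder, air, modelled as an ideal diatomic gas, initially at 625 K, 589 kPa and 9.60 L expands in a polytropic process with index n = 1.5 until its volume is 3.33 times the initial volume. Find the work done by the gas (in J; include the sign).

5110 J

n = P₁V₁/(RT₁) = 589×9.60/(8.314×625) = 1.09 mol.
Polytropic n=1.5: T₂ = T₁(V₁/V₂)^(n−1) = 625×(0.300)^0.50 = 342 K; P₂ = P₁(V₁/V₂)^n = 96.9 kPa.
W = (P₁V₁−P₂V₂)/(n−1) = (589×9.60−96.9×32.0)/0.50 = 5110 J.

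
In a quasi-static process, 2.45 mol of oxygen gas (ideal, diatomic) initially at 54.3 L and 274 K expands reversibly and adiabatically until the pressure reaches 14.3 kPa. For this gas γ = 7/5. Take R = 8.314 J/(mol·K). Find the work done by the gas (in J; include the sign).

6010 J

P₁ = nRT₁/V₁ = 2.45×8.314×274/54.3 = 103 kPa.
Adiabatic: T₂/T₁ = (P₂/P₁)^((γ−1)/γ) ⇒ T₂ = 274×(0.139)^0.286 = 156 K; V₂ = 222 L.
ΔU = nCvΔT = 2.45×20.8×(156−274) = -6010 J.
Q = 0 for an adiabatic process, so W = −ΔU = 6010 J.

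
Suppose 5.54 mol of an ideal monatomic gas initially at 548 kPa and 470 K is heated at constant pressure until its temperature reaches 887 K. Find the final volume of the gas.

74.6 L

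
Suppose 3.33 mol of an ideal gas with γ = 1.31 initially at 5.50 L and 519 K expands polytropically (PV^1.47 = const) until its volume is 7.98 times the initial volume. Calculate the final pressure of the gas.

P₁ = nRT₁/V₁ = 3.33×8.314×519/5.50 = 2610 kPa.
Polytropic n=1.47: T₂ = T₁(V₁/V₂)^(n−1) = 519×(0.125)^0.47 = 196 K; P₂ = P₁(V₁/V₂)^n = 123 kPa.

123 kPa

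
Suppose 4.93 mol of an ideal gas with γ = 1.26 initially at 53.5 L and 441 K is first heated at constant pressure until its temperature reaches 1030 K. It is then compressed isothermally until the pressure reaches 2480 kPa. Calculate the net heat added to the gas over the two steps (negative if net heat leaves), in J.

P₁ = nRT₁/V₁ = 4.93×8.314×441/53.5 = 338 kPa.
Step 1 — Isobaric: P stays 338 kPa; V/T = const ⇒ T₂ = 1030 K, V₂ = 125 L.
W = PΔV = 338×(125−53.5) kPa·L = 24100 J.
ΔU = nCvΔT = 4.93×32.0×(1030−441) = 92900 J.
Q = ΔU + W = nCpΔT = 117000 J.
State after step 1: P = 338 kPa, V = 125 L, T = 1030 K.
Step 2 — Isothermal: T stays 1030 K; PV = const ⇒ V₂ = 17.0 L, P₂ = 2480 kPa.
ΔU = 0 (ideal gas, T constant).
W = nRT ln(V₂/V₁) = 4.93×8.314×1030×ln(0.136) = -84200 J.
Q = ΔU + W = -84200 J.
Net over both steps: W = -60000 J, Q = 32800 J, ΔU = 92900 J.

32800 J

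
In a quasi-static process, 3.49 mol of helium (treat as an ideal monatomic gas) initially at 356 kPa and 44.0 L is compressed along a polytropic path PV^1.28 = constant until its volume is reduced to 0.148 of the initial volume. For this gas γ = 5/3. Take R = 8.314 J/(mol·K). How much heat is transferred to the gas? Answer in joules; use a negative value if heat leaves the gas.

T₁ = P₁V₁/(nR) = 356×44.0/(3.49×8.314) = 540 K.
Polytropic n=1.28: T₂ = T₁(V₁/V₂)^(n−1) = 540×(6.76)^0.28 = 922 K; P₂ = P₁(V₁/V₂)^n = 4110 kPa.
W = (P₁V₁−P₂V₂)/(n−1) = (356×44.0−4110×6.51)/0.28 = -39600 J.
ΔU = nCvΔT = 3.49×12.5×(922−540) = 16600 J.
Q = ΔU + W = -23000 J.

-23000 J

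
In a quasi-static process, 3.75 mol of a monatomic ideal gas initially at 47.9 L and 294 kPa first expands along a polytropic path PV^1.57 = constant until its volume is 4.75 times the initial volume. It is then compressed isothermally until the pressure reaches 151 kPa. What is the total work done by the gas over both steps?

4230 J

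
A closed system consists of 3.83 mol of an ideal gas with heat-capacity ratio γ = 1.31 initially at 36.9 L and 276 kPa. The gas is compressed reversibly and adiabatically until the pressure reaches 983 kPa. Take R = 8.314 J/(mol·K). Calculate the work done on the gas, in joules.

T₁ = P₁V₁/(nR) = 276×36.9/(3.83×8.314) = 320 K.
Adiabatic: T₂/T₁ = (P₂/P₁)^((γ−1)/γ) ⇒ T₂ = 320×(3.56)^0.237 = 432 K; V₂ = 14.0 L.
ΔU = nCvΔT = 3.83×26.8×(432−320) = 11500 J.
Q = 0 for an adiabatic process, so W = −ΔU = -11500 J.
Work done on the gas = −W_by = 11500 J.

11500 J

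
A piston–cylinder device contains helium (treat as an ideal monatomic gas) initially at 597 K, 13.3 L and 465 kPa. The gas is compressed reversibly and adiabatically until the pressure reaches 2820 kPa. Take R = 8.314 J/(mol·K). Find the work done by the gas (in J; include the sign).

n = P₁V₁/(RT₁) = 465×13.3/(8.314×597) = 1.25 mol.
Adiabatic: T₂/T₁ = (P₂/P₁)^((γ−1)/γ) ⇒ T₂ = 597×(6.06)^0.400 = 1230 K; V₂ = 4.51 L.
ΔU = nCvΔT = 1.25×12.5×(1230−597) = 9800 J.
Q = 0 for an adiabatic process, so W = −ΔU = -9800 J.

-9800 J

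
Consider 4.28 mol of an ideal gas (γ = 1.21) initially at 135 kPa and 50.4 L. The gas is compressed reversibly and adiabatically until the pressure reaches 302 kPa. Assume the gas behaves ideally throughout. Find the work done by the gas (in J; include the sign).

T₁ = P₁V₁/(nR) = 135×50.4/(4.28×8.314) = 191 K.
Adiabatic: T₂/T₁ = (P₂/P₁)^((γ−1)/γ) ⇒ T₂ = 191×(2.24)^0.174 = 220 K; V₂ = 25.9 L.
ΔU = nCvΔT = 4.28×39.6×(220−191) = 4860 J.
Q = 0 for an adiabatic process, so W = −ΔU = -4860 J.

-4860 J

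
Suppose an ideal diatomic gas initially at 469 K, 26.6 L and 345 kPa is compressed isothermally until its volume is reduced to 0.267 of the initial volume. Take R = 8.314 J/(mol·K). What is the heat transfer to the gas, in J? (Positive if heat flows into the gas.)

-12100 J

n = P₁V₁/(RT₁) = 345×26.6/(8.314×469) = 2.35 mol.
Isothermal: T stays 469 K; PV = const ⇒ V₂ = 7.10 L, P₂ = 1290 kPa.
ΔU = 0 (ideal gas, T constant).
W = nRT ln(V₂/V₁) = 2.35×8.314×469×ln(0.267) = -12100 J.
Q = ΔU + W = -12100 J.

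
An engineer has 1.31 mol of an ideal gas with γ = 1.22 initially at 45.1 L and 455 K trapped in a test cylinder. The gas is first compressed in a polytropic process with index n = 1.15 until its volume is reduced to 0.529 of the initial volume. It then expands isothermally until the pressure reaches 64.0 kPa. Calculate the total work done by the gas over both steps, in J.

3630 J

P₁ = nRT₁/V₁ = 1.31×8.314×455/45.1 = 110 kPa.
Step 1 — Polytropic n=1.15: T₂ = T₁(V₁/V₂)^(n−1) = 455×(1.89)^0.15 = 501 K; P₂ = P₁(V₁/V₂)^n = 229 kPa.
W = (P₁V₁−P₂V₂)/(n−1) = (110×45.1−229×23.9)/0.15 = -3310 J.
ΔU = nCvΔT = 1.31×37.8×(501−455) = 2260 J.
Q = ΔU + W = -1050 J.
State after step 1: P = 229 kPa, V = 23.9 L, T = 501 K.
Step 2 — Isothermal: T stays 501 K; PV = const ⇒ V₂ = 85.2 L, P₂ = 64.0 kPa.
ΔU = 0 (ideal gas, T constant).
W = nRT ln(V₂/V₁) = 1.31×8.314×501×ln(3.57) = 6940 J.
Q = ΔU + W = 6940 J.
Net over both steps: W = 3630 J, Q = 5890 J, ΔU = 2260 J.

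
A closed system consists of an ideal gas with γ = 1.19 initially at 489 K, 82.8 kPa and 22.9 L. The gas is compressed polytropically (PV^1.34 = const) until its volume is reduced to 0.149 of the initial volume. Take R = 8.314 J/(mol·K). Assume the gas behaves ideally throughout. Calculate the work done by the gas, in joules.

n = P₁V₁/(RT₁) = 82.8×22.9/(8.314×489) = 0.466 mol.
Polytropic n=1.34: T₂ = T₁(V₁/V₂)^(n−1) = 489×(6.71)^0.34 = 934 K; P₂ = P₁(V₁/V₂)^n = 1060 kPa.
W = (P₁V₁−P₂V₂)/(n−1) = (82.8×22.9−1060×3.41)/0.34 = -5080 J.

-5080 J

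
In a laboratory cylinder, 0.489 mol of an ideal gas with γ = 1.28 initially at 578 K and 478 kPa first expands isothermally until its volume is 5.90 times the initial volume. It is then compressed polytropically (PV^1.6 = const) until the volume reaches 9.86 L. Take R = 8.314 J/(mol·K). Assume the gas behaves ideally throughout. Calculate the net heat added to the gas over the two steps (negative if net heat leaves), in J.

V₁ = nRT₁/P₁ = 0.489×8.314×578/478 = 4.92 L.
Step 1 — Isothermal: T stays 578 K; PV = const ⇒ V₂ = 29.0 L, P₂ = 81.0 kPa.
ΔU = 0 (ideal gas, T constant).
W = nRT ln(V₂/V₁) = 0.489×8.314×578×ln(5.90) = 4170 J.
Q = ΔU + W = 4170 J.
State after step 1: P = 81.0 kPa, V = 29.0 L, T = 578 K.
Step 2 — Polytropic n=1.6: T₂ = T₁(V₁/V₂)^(n−1) = 578×(2.94)^0.60 = 1100 K; P₂ = P₁(V₁/V₂)^n = 455 kPa.
W = (P₁V₁−P₂V₂)/(n−1) = (81.0×29.0−455×9.86)/0.60 = -3570 J.
ΔU = nCvΔT = 0.489×29.7×(1100−578) = 7640 J.
Q = ΔU + W = 4080 J.
Net over both steps: W = 605 J, Q = 8250 J, ΔU = 7640 J.

8250 J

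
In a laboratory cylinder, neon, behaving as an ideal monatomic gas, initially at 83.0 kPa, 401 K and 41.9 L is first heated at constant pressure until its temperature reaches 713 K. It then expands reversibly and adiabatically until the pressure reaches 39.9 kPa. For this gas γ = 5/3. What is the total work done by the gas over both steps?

n = P₁V₁/(RT₁) = 83.0×41.9/(8.314×401) = 1.04 mol.
Step 1 — Isobaric: P stays 83.0 kPa; V/T = const ⇒ T₂ = 713 K, V₂ = 74.5 L.
W = PΔV = 83.0×(74.5−41.9) kPa·L = 2710 J.
ΔU = nCvΔT = 1.04×12.5×(713−401) = 4060 J.
Q = ΔU + W = nCpΔT = 6760 J.
State after step 1: P = 83.0 kPa, V = 74.5 L, T = 713 K.
Step 2 — Adiabatic: T₂/T₁ = (P₂/P₁)^((γ−1)/γ) ⇒ T₂ = 713×(0.481)^0.400 = 532 K; V₂ = 116 L.
ΔU = nCvΔT = 1.04×12.5×(532−713) = -2360 J.
Q = 0 for an adiabatic process, so W = −ΔU = 2360 J.
Net over both steps: W = 5060 J, Q = 6760 J, ΔU = 1700 J.

5060 J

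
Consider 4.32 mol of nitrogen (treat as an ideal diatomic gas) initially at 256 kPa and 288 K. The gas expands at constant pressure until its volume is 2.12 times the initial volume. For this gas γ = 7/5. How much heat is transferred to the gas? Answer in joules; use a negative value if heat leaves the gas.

40500 J

V₁ = nRT₁/P₁ = 4.32×8.314×288/256 = 40.4 L.
Isobaric: P stays 256 kPa; V/T = const ⇒ T₂ = 611 K, V₂ = 85.7 L.
W = PΔV = 256×(85.7−40.4) kPa·L = 11600 J.
ΔU = nCvΔT = 4.32×20.8×(611−288) = 29000 J.
Q = ΔU + W = nCpΔT = 40500 J.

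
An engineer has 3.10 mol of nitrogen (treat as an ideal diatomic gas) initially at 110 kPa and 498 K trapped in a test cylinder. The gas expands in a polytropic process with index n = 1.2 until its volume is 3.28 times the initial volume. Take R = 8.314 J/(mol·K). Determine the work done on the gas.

V₁ = nRT₁/P₁ = 3.10×8.314×498/110 = 117 L.
Polytropic n=1.2: T₂ = T₁(V₁/V₂)^(n−1) = 498×(0.305)^0.20 = 393 K; P₂ = P₁(V₁/V₂)^n = 26.4 kPa.
W = (P₁V₁−P₂V₂)/(n−1) = (110×117−26.4×383)/0.20 = 13600 J.
Work done on the gas = −W_by = -13600 J.

-13600 J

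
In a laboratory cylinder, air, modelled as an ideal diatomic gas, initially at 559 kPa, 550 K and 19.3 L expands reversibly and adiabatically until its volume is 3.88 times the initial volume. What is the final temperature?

Adiabatic: TV^(γ−1) = const ⇒ T₂ = 550×(0.258)^0.400 = 320 K; PV^γ = const ⇒ P₂ = 83.8 kPa.

320 K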